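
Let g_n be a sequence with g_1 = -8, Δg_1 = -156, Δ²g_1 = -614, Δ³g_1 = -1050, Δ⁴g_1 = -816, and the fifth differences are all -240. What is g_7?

Build the table forward from the leading diagonal:
D5: -240, -240, -240, -240, -240, -240, -240
D4: -816, -1056, -1296, -1536, -1776, -2016, -2256
D3: -1050, -1866, -2922, -4218, -5754, -7530, -9546
D2: -614, -1664, -3530, -6452, -10670, -16424, -23954
D1: -156, -770, -2434, -5964, -12416, -23086, -39510
g: -8, -164, -934, -3368, -9332, -21748, -44834

-44834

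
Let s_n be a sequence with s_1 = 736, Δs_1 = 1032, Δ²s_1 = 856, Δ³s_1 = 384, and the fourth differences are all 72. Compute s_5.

11608

Build the table forward from the leading diagonal:
Fourth differences: 72, 72, 72, 72, 72
Third differences: 384, 456, 528, 600, 672
Second differences: 856, 1240, 1696, 2224, 2824
First differences: 1032, 1888, 3128, 4824, 7048
s: 736, 1768, 3656, 6784, 11608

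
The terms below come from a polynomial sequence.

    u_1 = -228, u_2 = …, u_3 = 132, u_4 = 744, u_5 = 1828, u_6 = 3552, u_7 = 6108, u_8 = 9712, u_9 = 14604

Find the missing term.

Using the last 7 terms:
Δ: 612, 1084, 1724, 2556, 3604, 4892
Δ²: 472, 640, 832, 1048, 1288
Δ³: 168, 192, 216, 240
Δ⁴: 24, 24, 24
Constant fourth difference = 24.
Extend backward: 168 − 24 = 144;  472 − 144 = 328;  612 − 328 = 284;  132 − 284 = -152

-152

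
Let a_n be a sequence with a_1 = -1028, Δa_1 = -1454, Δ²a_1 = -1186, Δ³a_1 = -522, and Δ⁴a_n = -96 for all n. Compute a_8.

Build the table forward from the leading diagonal:
Fourth differences: -96, -96, -96, -96, -96, -96, -96, -96
Third differences: -522, -618, -714, -810, -906, -1002, -1098, -1194
Second differences: -1186, -1708, -2326, -3040, -3850, -4756, -5758, -6856
First differences: -1454, -2640, -4348, -6674, -9714, -13564, -18320, -24078
a: -1028, -2482, -5122, -9470, -16144, -25858, -39422, -57742

-57742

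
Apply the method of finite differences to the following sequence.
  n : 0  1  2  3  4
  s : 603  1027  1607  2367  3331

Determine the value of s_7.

First differences: 424, 580, 760, 964
Second differences: 156, 180, 204
Third differences: 24, 24
The third differences are constant (24).
204 + 24 = 228;  964 + 228 = 1192;  3331 + 1192 = 4523
228 + 24 = 252;  1192 + 252 = 1444;  4523 + 1444 = 5967
252 + 24 = 276;  1444 + 276 = 1720;  5967 + 1720 = 7687

7687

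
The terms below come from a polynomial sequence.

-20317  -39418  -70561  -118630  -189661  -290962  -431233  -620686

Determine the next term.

-871165

D1: -19101 , -31143 , -48069 , -71031 , -101301 , -140271 , -189453
D2: -12042 , -16926 , -22962 , -30270 , -38970 , -49182
D3: -4884 , -6036 , -7308 , -8700 , -10212
D4: -1152 , -1272 , -1392 , -1512
D5: -120 , -120 , -120
Constant fifth difference = -120, so extend:
-1512 − 120 = -1632;  -10212 − 1632 = -11844;  -49182 − 11844 = -61026;  -189453 − 61026 = -250479;  -620686 − 250479 = -871165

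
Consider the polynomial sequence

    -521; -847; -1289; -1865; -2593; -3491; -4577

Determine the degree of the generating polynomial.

Δ: -326, -442, -576, -728, -898, -1086
Δ²: -116, -134, -152, -170, -188
Δ³: -18, -18, -18, -18
The third differences are constant, so the polynomial has degree 3.

3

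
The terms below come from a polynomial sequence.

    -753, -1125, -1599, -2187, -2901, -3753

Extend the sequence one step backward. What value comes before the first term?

-471

Δ: -372, -474, -588, -714, -852
Δ²: -102, -114, -126, -138
Δ³: -12, -12, -12
The third differences are constant at -12.
Work back: -102 + 12 = -90;  -372 + 90 = -282;  -753 + 282 = -471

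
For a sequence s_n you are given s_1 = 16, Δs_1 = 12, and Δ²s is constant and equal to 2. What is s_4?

58

Build the table forward from the leading diagonal:
Second differences: 2, 2, 2, 2
First differences: 12, 14, 16, 18
s: 16, 28, 42, 58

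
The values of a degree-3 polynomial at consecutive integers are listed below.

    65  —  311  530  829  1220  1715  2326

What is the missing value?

160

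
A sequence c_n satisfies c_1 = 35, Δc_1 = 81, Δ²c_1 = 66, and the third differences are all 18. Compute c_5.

827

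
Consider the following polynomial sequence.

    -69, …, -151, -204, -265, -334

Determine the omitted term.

Using the last 4 terms:
-53  -61  -69
-8  -8
Constant second difference = -8.
Extend backward: -53 + 8 = -45;  -151 + 45 = -106

-106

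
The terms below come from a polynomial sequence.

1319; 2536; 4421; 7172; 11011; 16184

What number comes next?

Δ: 1217  1885  2751  3839  5173
Δ²: 668  866  1088  1334
Δ³: 198  222  246
Δ⁴: 24  24
The fourth differences are constant (24).
246 + 24 = 270;  1334 + 270 = 1604;  5173 + 1604 = 6777;  16184 + 6777 = 22961

22961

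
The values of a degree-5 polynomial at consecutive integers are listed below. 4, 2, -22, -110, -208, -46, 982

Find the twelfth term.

78962

Δ: -2, -24, -88, -98, 162, 1028
Δ²: -22, -64, -10, 260, 866
Δ³: -42, 54, 270, 606
Δ⁴: 96, 216, 336
Δ⁵: 120, 120
Constant fifth difference = 120, so extend:
336 + 120 = 456;  606 + 456 = 1062;  866 + 1062 = 1928;  1028 + 1928 = 2956;  982 + 2956 = 3938
456 + 120 = 576;  1062 + 576 = 1638;  1928 + 1638 = 3566;  2956 + 3566 = 6522;  3938 + 6522 = 10460
576 + 120 = 696;  1638 + 696 = 2334;  3566 + 2334 = 5900;  6522 + 5900 = 12422;  10460 + 12422 = 22882
696 + 120 = 816;  2334 + 816 = 3150;  5900 + 3150 = 9050;  12422 + 9050 = 21472;  22882 + 21472 = 44354
816 + 120 = 936;  3150 + 936 = 4086;  9050 + 4086 = 13136;  21472 + 13136 = 34608;  44354 + 34608 = 78962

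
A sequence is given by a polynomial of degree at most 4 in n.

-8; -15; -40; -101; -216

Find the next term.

D1: -7  -25  -61  -115
D2: -18  -36  -54
D3: -18  -18
Third differences constant at -18.
-54 − 18 = -72;  -115 − 72 = -187;  -216 − 187 = -403

-403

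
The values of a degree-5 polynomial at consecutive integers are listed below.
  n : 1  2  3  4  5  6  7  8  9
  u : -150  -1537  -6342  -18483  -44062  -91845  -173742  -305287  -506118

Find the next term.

-800457

-1387, -4805, -12141, -25579, -47783, -81897, -131545, -200831
-3418, -7336, -13438, -22204, -34114, -49648, -69286
-3918, -6102, -8766, -11910, -15534, -19638
-2184, -2664, -3144, -3624, -4104
-480, -480, -480, -480
Fifth differences constant at -480.
-4104 − 480 = -4584;  -19638 − 4584 = -24222;  -69286 − 24222 = -93508;  -200831 − 93508 = -294339;  -506118 − 294339 = -800457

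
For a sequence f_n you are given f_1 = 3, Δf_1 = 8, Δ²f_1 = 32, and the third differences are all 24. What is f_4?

147

Build the table forward from the leading diagonal:
Δ³: 24  24  24  24
Δ²: 32  56  80  104
Δ: 8  40  96  176
f: 3  11  51  147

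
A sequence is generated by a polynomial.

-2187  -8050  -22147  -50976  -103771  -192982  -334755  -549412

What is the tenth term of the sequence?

-1302426

-5863, -14097, -28829, -52795, -89211, -141773, -214657
-8234, -14732, -23966, -36416, -52562, -72884
-6498, -9234, -12450, -16146, -20322
-2736, -3216, -3696, -4176
-480, -480, -480
The fifth differences are constant (-480).
-4176 − 480 = -4656;  -20322 − 4656 = -24978;  -72884 − 24978 = -97862;  -214657 − 97862 = -312519;  -549412 − 312519 = -861931
-4656 − 480 = -5136;  -24978 − 5136 = -30114;  -97862 − 30114 = -127976;  -312519 − 127976 = -440495;  -861931 − 440495 = -1302426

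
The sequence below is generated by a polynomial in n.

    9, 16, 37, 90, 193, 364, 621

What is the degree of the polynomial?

3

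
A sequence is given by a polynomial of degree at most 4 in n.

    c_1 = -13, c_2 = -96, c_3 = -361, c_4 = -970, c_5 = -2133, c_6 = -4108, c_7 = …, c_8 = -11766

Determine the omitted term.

Using the first 6 terms:
First differences: -83, -265, -609, -1163, -1975
Second differences: -182, -344, -554, -812
Third differences: -162, -210, -258
Fourth differences: -48, -48
Constant fourth difference = -48.
Extend forward: -258 − 48 = -306;  -812 − 306 = -1118;  -1975 − 1118 = -3093;  -4108 − 3093 = -7201

-7201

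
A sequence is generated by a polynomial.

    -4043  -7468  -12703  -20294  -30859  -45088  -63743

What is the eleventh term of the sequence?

-200383

D1: -3425 , -5235 , -7591 , -10565 , -14229 , -18655
D2: -1810 , -2356 , -2974 , -3664 , -4426
D3: -546 , -618 , -690 , -762
D4: -72 , -72 , -72
The fourth differences are constant (-72).
-762 − 72 = -834;  -4426 − 834 = -5260;  -18655 − 5260 = -23915;  -63743 − 23915 = -87658
-834 − 72 = -906;  -5260 − 906 = -6166;  -23915 − 6166 = -30081;  -87658 − 30081 = -117739
-906 − 72 = -978;  -6166 − 978 = -7144;  -30081 − 7144 = -37225;  -117739 − 37225 = -154964
-978 − 72 = -1050;  -7144 − 1050 = -8194;  -37225 − 8194 = -45419;  -154964 − 45419 = -200383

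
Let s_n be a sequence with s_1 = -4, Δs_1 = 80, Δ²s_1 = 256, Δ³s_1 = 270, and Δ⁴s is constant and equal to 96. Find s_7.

Build the table forward from the leading diagonal:
Δ⁴: 96  96  96  96  96  96  96
Δ³: 270  366  462  558  654  750  846
Δ²: 256  526  892  1354  1912  2566  3316
Δ: 80  336  862  1754  3108  5020  7586
s: -4  76  412  1274  3028  6136  11156

11156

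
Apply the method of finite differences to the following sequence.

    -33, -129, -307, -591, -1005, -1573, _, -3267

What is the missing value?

Using the first 6 terms:
D1: -96, -178, -284, -414, -568
D2: -82, -106, -130, -154
D3: -24, -24, -24
Constant third difference = -24.
Extend forward: -154 − 24 = -178;  -568 − 178 = -746;  -1573 − 746 = -2319

-2319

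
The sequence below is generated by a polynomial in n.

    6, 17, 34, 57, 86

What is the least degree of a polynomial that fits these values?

11, 17, 23, 29
6, 6, 6
The second differences are constant, so the polynomial has degree 2.

2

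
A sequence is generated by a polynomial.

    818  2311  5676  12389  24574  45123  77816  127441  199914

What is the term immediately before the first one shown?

D1: 1493  3365  6713  12185  20549  32693  49625  72473
D2: 1872  3348  5472  8364  12144  16932  22848
D3: 1476  2124  2892  3780  4788  5916
D4: 648  768  888  1008  1128
D5: 120  120  120  120
The fifth differences are constant at 120.
Work back: 648 − 120 = 528;  1476 − 528 = 948;  1872 − 948 = 924;  1493 − 924 = 569;  818 − 569 = 249

249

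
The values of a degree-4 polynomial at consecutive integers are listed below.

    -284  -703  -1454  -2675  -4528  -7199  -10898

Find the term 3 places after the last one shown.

D1: -419, -751, -1221, -1853, -2671, -3699
D2: -332, -470, -632, -818, -1028
D3: -138, -162, -186, -210
D4: -24, -24, -24
Fourth differences constant at -24.
-210 − 24 = -234;  -1028 − 234 = -1262;  -3699 − 1262 = -4961;  -10898 − 4961 = -15859
-234 − 24 = -258;  -1262 − 258 = -1520;  -4961 − 1520 = -6481;  -15859 − 6481 = -22340
-258 − 24 = -282;  -1520 − 282 = -1802;  -6481 − 1802 = -8283;  -22340 − 8283 = -30623

-30623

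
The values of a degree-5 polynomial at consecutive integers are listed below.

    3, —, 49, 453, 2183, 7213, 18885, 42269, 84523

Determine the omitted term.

Using the last 7 terms:
404, 1730, 5030, 11672, 23384, 42254
1326, 3300, 6642, 11712, 18870
1974, 3342, 5070, 7158
1368, 1728, 2088
360, 360
Constant fifth difference = 360.
Extend backward: 1368 − 360 = 1008;  1974 − 1008 = 966;  1326 − 966 = 360;  404 − 360 = 44;  49 − 44 = 5

5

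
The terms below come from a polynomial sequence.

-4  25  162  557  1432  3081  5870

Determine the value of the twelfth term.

54765

D1: 29, 137, 395, 875, 1649, 2789
D2: 108, 258, 480, 774, 1140
D3: 150, 222, 294, 366
D4: 72, 72, 72
Constant fourth difference = 72, so extend:
366 + 72 = 438;  1140 + 438 = 1578;  2789 + 1578 = 4367;  5870 + 4367 = 10237
438 + 72 = 510;  1578 + 510 = 2088;  4367 + 2088 = 6455;  10237 + 6455 = 16692
510 + 72 = 582;  2088 + 582 = 2670;  6455 + 2670 = 9125;  16692 + 9125 = 25817
582 + 72 = 654;  2670 + 654 = 3324;  9125 + 3324 = 12449;  25817 + 12449 = 38266
654 + 72 = 726;  3324 + 726 = 4050;  12449 + 4050 = 16499;  38266 + 16499 = 54765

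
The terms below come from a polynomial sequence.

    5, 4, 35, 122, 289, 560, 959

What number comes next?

1510

Δ: -1 , 31 , 87 , 167 , 271 , 399
Δ²: 32 , 56 , 80 , 104 , 128
Δ³: 24 , 24 , 24 , 24
Third differences constant at 24.
128 + 24 = 152;  399 + 152 = 551;  959 + 551 = 1510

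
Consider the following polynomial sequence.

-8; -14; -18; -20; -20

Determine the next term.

D1: -6  -4  -2  0
D2: 2  2  2
The second differences are constant (2).
0 + 2 = 2;  -20 + 2 = -18

-18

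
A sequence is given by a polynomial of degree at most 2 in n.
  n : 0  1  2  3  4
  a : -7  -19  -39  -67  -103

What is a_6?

-199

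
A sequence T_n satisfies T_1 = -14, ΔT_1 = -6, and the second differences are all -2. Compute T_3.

Build the table forward from the leading diagonal:
Δ²: -2, -2, -2
Δ: -6, -8, -10
T: -14, -20, -28

-28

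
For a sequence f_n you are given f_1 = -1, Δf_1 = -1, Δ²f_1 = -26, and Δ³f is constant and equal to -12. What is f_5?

Build the table forward from the leading diagonal:
D3: -12, -12, -12, -12, -12
D2: -26, -38, -50, -62, -74
D1: -1, -27, -65, -115, -177
f: -1, -2, -29, -94, -209

-209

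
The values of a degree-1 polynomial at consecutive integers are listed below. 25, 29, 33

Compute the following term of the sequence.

4, 4
First differences constant at 4.
33 + 4 = 37

37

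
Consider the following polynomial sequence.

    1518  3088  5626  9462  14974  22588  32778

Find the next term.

D1: 1570, 2538, 3836, 5512, 7614, 10190
D2: 968, 1298, 1676, 2102, 2576
D3: 330, 378, 426, 474
D4: 48, 48, 48
Fourth differences constant at 48.
474 + 48 = 522;  2576 + 522 = 3098;  10190 + 3098 = 13288;  32778 + 13288 = 46066

46066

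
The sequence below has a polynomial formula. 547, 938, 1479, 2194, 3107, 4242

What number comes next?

391, 541, 715, 913, 1135
150, 174, 198, 222
24, 24, 24
Constant third difference = 24, so extend:
222 + 24 = 246;  1135 + 246 = 1381;  4242 + 1381 = 5623

5623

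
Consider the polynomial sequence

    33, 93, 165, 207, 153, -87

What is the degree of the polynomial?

First differences: 60, 72, 42, -54, -240
Second differences: 12, -30, -96, -186
Third differences: -42, -66, -90
Fourth differences: -24, -24
The fourth differences are constant, so the polynomial has degree 4.

4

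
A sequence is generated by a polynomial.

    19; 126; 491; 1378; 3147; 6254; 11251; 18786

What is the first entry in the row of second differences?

First differences: 107, 365, 887, 1769, 3107, 4997, 7535
Second differences: 258, 522, 882, 1338, 1890, 2538
Third differences: 264, 360, 456, 552, 648
Fourth differences: 96, 96, 96, 96

258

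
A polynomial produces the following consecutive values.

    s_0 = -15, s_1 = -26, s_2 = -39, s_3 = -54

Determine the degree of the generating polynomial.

Δ: -11, -13, -15
Δ²: -2, -2
The second differences are constant, so the polynomial has degree 2.

2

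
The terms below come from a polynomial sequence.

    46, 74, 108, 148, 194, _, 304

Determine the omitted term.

Using the first 5 terms:
D1: 28  34  40  46
D2: 6  6  6
Constant second difference = 6.
Extend forward: 46 + 6 = 52;  194 + 52 = 246

246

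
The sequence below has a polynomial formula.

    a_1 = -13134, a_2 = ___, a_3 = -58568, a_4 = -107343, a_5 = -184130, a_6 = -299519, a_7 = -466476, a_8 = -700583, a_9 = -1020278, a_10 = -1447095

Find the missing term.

-29351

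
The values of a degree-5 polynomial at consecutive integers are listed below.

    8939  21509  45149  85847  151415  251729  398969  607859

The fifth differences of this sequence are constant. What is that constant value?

240

D1: 12570, 23640, 40698, 65568, 100314, 147240, 208890
D2: 11070, 17058, 24870, 34746, 46926, 61650
D3: 5988, 7812, 9876, 12180, 14724
D4: 1824, 2064, 2304, 2544
D5: 240, 240, 240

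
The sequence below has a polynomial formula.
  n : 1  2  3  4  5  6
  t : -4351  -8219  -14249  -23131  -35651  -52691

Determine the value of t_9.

-141191

First differences: -3868 , -6030 , -8882 , -12520 , -17040
Second differences: -2162 , -2852 , -3638 , -4520
Third differences: -690 , -786 , -882
Fourth differences: -96 , -96
Fourth differences constant at -96.
-882 − 96 = -978;  -4520 − 978 = -5498;  -17040 − 5498 = -22538;  -52691 − 22538 = -75229
-978 − 96 = -1074;  -5498 − 1074 = -6572;  -22538 − 6572 = -29110;  -75229 − 29110 = -104339
-1074 − 96 = -1170;  -6572 − 1170 = -7742;  -29110 − 7742 = -36852;  -104339 − 36852 = -141191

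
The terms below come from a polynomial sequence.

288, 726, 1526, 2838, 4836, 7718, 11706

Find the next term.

17046

Δ: 438, 800, 1312, 1998, 2882, 3988
Δ²: 362, 512, 686, 884, 1106
Δ³: 150, 174, 198, 222
Δ⁴: 24, 24, 24
Fourth differences constant at 24.
222 + 24 = 246;  1106 + 246 = 1352;  3988 + 1352 = 5340;  11706 + 5340 = 17046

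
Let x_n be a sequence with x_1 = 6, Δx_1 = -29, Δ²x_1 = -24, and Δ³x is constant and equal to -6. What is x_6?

-439

Build the table forward from the leading diagonal:
Δ³: -6, -6, -6, -6, -6, -6
Δ²: -24, -30, -36, -42, -48, -54
Δ: -29, -53, -83, -119, -161, -209
x: 6, -23, -76, -159, -278, -439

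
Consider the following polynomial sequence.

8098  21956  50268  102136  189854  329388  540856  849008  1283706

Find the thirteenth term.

5090998

First differences: 13858  28312  51868  87718  139534  211468  308152  434698
Second differences: 14454  23556  35850  51816  71934  96684  126546
Third differences: 9102  12294  15966  20118  24750  29862
Fourth differences: 3192  3672  4152  4632  5112
Fifth differences: 480  480  480  480
Constant fifth difference = 480, so extend:
5112 + 480 = 5592;  29862 + 5592 = 35454;  126546 + 35454 = 162000;  434698 + 162000 = 596698;  1283706 + 596698 = 1880404
5592 + 480 = 6072;  35454 + 6072 = 41526;  162000 + 41526 = 203526;  596698 + 203526 = 800224;  1880404 + 800224 = 2680628
6072 + 480 = 6552;  41526 + 6552 = 48078;  203526 + 48078 = 251604;  800224 + 251604 = 1051828;  2680628 + 1051828 = 3732456
6552 + 480 = 7032;  48078 + 7032 = 55110;  251604 + 55110 = 306714;  1051828 + 306714 = 1358542;  3732456 + 1358542 = 5090998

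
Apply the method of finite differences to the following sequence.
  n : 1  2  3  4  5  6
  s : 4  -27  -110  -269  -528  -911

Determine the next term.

-1442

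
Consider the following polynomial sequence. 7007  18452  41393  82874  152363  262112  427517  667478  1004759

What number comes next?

1466348

First differences: 11445  22941  41481  69489  109749  165405  239961  337281
Second differences: 11496  18540  28008  40260  55656  74556  97320
Third differences: 7044  9468  12252  15396  18900  22764
Fourth differences: 2424  2784  3144  3504  3864
Fifth differences: 360  360  360  360
Fifth differences constant at 360.
3864 + 360 = 4224;  22764 + 4224 = 26988;  97320 + 26988 = 124308;  337281 + 124308 = 461589;  1004759 + 461589 = 1466348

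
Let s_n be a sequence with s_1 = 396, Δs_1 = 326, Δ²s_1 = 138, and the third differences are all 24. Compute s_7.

Build the table forward from the leading diagonal:
D3: 24  24  24  24  24  24  24
D2: 138  162  186  210  234  258  282
D1: 326  464  626  812  1022  1256  1514
s: 396  722  1186  1812  2624  3646  4902

4902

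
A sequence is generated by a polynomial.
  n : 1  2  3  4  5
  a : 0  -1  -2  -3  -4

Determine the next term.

-5

Δ: -1, -1, -1, -1
The first differences are constant (-1).
-4 − 1 = -5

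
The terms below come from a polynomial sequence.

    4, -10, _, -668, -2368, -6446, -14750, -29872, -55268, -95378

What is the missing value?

-122

Using the last 7 terms:
Δ: -1700, -4078, -8304, -15122, -25396, -40110
Δ²: -2378, -4226, -6818, -10274, -14714
Δ³: -1848, -2592, -3456, -4440
Δ⁴: -744, -864, -984
Δ⁵: -120, -120
Constant fifth difference = -120.
Extend backward: -744 + 120 = -624;  -1848 + 624 = -1224;  -2378 + 1224 = -1154;  -1700 + 1154 = -546;  -668 + 546 = -122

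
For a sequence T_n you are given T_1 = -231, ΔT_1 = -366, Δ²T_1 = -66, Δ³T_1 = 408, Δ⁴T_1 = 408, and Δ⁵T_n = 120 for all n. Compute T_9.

53121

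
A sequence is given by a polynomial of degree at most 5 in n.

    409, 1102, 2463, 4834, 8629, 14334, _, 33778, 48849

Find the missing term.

22507

Using the first 6 terms:
D1: 693  1361  2371  3795  5705
D2: 668  1010  1424  1910
D3: 342  414  486
D4: 72  72
Constant fourth difference = 72.
Extend forward: 486 + 72 = 558;  1910 + 558 = 2468;  5705 + 2468 = 8173;  14334 + 8173 = 22507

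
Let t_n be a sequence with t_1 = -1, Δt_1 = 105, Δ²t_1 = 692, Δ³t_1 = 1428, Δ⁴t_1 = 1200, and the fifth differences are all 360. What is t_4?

3818

Build the table forward from the leading diagonal:
D5: 360  360  360  360
D4: 1200  1560  1920  2280
D3: 1428  2628  4188  6108
D2: 692  2120  4748  8936
D1: 105  797  2917  7665
t: -1  104  901  3818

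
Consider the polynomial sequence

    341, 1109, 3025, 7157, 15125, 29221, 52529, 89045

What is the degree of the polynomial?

5

D1: 768, 1916, 4132, 7968, 14096, 23308, 36516
D2: 1148, 2216, 3836, 6128, 9212, 13208
D3: 1068, 1620, 2292, 3084, 3996
D4: 552, 672, 792, 912
D5: 120, 120, 120
The fifth differences are constant, so the polynomial has degree 5.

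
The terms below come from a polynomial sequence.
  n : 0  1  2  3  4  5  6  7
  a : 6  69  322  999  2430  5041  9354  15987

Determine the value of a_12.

Δ: 63  253  677  1431  2611  4313  6633
Δ²: 190  424  754  1180  1702  2320
Δ³: 234  330  426  522  618
Δ⁴: 96  96  96  96
Fourth differences constant at 96.
618 + 96 = 714;  2320 + 714 = 3034;  6633 + 3034 = 9667;  15987 + 9667 = 25654
714 + 96 = 810;  3034 + 810 = 3844;  9667 + 3844 = 13511;  25654 + 13511 = 39165
810 + 96 = 906;  3844 + 906 = 4750;  13511 + 4750 = 18261;  39165 + 18261 = 57426
906 + 96 = 1002;  4750 + 1002 = 5752;  18261 + 5752 = 24013;  57426 + 24013 = 81439
1002 + 96 = 1098;  5752 + 1098 = 6850;  24013 + 6850 = 30863;  81439 + 30863 = 112302

112302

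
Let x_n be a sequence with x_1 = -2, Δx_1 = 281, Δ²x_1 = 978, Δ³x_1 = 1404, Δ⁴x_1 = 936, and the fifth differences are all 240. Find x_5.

13542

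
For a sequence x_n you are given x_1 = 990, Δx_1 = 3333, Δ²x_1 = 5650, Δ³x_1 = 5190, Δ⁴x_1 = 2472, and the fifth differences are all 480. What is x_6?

Build the table forward from the leading diagonal:
Fifth differences: 480, 480, 480, 480, 480, 480
Fourth differences: 2472, 2952, 3432, 3912, 4392, 4872
Third differences: 5190, 7662, 10614, 14046, 17958, 22350
Second differences: 5650, 10840, 18502, 29116, 43162, 61120
First differences: 3333, 8983, 19823, 38325, 67441, 110603
x: 990, 4323, 13306, 33129, 71454, 138895

138895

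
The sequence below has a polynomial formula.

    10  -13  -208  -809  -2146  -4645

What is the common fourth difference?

First differences: -23, -195, -601, -1337, -2499
Second differences: -172, -406, -736, -1162
Third differences: -234, -330, -426
Fourth differences: -96, -96

-96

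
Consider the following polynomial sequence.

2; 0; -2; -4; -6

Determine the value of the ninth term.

-14

-2, -2, -2, -2
The first differences are constant (-2).
-6 − 2 = -8
-8 − 2 = -10
-10 − 2 = -12
-12 − 2 = -14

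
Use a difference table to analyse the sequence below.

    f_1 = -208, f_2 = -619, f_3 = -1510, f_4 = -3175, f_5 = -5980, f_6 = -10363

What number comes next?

-16834

Δ: -411, -891, -1665, -2805, -4383
Δ²: -480, -774, -1140, -1578
Δ³: -294, -366, -438
Δ⁴: -72, -72
Fourth differences constant at -72.
-438 − 72 = -510;  -1578 − 510 = -2088;  -4383 − 2088 = -6471;  -10363 − 6471 = -16834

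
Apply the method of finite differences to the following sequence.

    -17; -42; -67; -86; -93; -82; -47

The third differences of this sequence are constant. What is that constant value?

6

Δ: -25, -25, -19, -7, 11, 35
Δ²: 0, 6, 12, 18, 24
Δ³: 6, 6, 6, 6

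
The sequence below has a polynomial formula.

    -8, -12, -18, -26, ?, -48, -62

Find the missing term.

Using the first 4 terms:
-4  -6  -8
-2  -2
Constant second difference = -2.
Extend forward: -8 − 2 = -10;  -26 − 10 = -36

-36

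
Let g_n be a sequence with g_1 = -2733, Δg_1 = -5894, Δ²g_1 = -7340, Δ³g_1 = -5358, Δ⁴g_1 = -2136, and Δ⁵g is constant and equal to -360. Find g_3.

-21861

Build the table forward from the leading diagonal:
Fifth differences: -360, -360, -360
Fourth differences: -2136, -2496, -2856
Third differences: -5358, -7494, -9990
Second differences: -7340, -12698, -20192
First differences: -5894, -13234, -25932
g: -2733, -8627, -21861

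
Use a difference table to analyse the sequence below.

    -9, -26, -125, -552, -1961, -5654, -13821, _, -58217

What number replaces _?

Using the first 7 terms:
D1: -17  -99  -427  -1409  -3693  -8167
D2: -82  -328  -982  -2284  -4474
D3: -246  -654  -1302  -2190
D4: -408  -648  -888
D5: -240  -240
Constant fifth difference = -240.
Extend forward: -888 − 240 = -1128;  -2190 − 1128 = -3318;  -4474 − 3318 = -7792;  -8167 − 7792 = -15959;  -13821 − 15959 = -29780

-29780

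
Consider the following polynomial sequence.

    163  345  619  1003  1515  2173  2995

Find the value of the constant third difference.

First differences: 182, 274, 384, 512, 658, 822
Second differences: 92, 110, 128, 146, 164
Third differences: 18, 18, 18, 18

18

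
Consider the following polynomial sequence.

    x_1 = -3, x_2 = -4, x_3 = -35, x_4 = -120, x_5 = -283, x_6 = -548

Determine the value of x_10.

-3108

First differences: -1, -31, -85, -163, -265
Second differences: -30, -54, -78, -102
Third differences: -24, -24, -24
The third differences are constant (-24).
-102 − 24 = -126;  -265 − 126 = -391;  -548 − 391 = -939
-126 − 24 = -150;  -391 − 150 = -541;  -939 − 541 = -1480
-150 − 24 = -174;  -541 − 174 = -715;  -1480 − 715 = -2195
-174 − 24 = -198;  -715 − 198 = -913;  -2195 − 913 = -3108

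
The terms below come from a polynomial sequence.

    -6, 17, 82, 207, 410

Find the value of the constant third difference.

Δ: 23, 65, 125, 203
Δ²: 42, 60, 78
Δ³: 18, 18

18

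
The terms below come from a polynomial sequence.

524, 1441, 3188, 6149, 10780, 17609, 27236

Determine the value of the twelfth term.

Δ: 917 , 1747 , 2961 , 4631 , 6829 , 9627
Δ²: 830 , 1214 , 1670 , 2198 , 2798
Δ³: 384 , 456 , 528 , 600
Δ⁴: 72 , 72 , 72
Fourth differences constant at 72.
600 + 72 = 672;  2798 + 672 = 3470;  9627 + 3470 = 13097;  27236 + 13097 = 40333
672 + 72 = 744;  3470 + 744 = 4214;  13097 + 4214 = 17311;  40333 + 17311 = 57644
744 + 72 = 816;  4214 + 816 = 5030;  17311 + 5030 = 22341;  57644 + 22341 = 79985
816 + 72 = 888;  5030 + 888 = 5918;  22341 + 5918 = 28259;  79985 + 28259 = 108244
888 + 72 = 960;  5918 + 960 = 6878;  28259 + 6878 = 35137;  108244 + 35137 = 143381

143381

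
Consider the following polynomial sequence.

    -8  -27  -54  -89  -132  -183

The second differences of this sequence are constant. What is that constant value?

First differences: -19, -27, -35, -43, -51
Second differences: -8, -8, -8, -8

-8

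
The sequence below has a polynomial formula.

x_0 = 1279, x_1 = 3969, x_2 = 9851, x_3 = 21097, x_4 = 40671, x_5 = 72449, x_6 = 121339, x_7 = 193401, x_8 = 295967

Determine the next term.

437761

Δ: 2690 , 5882 , 11246 , 19574 , 31778 , 48890 , 72062 , 102566
Δ²: 3192 , 5364 , 8328 , 12204 , 17112 , 23172 , 30504
Δ³: 2172 , 2964 , 3876 , 4908 , 6060 , 7332
Δ⁴: 792 , 912 , 1032 , 1152 , 1272
Δ⁵: 120 , 120 , 120 , 120
Fifth differences constant at 120.
1272 + 120 = 1392;  7332 + 1392 = 8724;  30504 + 8724 = 39228;  102566 + 39228 = 141794;  295967 + 141794 = 437761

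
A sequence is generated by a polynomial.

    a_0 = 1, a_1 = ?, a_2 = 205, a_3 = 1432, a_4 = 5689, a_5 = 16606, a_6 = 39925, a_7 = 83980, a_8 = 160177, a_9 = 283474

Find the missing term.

10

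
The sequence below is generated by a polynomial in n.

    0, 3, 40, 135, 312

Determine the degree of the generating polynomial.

First differences: 3, 37, 95, 177
Second differences: 34, 58, 82
Third differences: 24, 24
The third differences are constant, so the polynomial has degree 3.

3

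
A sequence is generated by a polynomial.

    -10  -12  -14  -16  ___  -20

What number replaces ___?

-18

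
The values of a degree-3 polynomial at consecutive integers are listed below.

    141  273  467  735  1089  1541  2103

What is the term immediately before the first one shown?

D1: 132, 194, 268, 354, 452, 562
D2: 62, 74, 86, 98, 110
D3: 12, 12, 12, 12
The third differences are constant at 12.
Work back: 62 − 12 = 50;  132 − 50 = 82;  141 − 82 = 59

59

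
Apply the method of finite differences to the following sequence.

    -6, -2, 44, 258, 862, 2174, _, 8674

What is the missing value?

Using the first 6 terms:
4, 46, 214, 604, 1312
42, 168, 390, 708
126, 222, 318
96, 96
Constant fourth difference = 96.
Extend forward: 318 + 96 = 414;  708 + 414 = 1122;  1312 + 1122 = 2434;  2174 + 2434 = 4608

4608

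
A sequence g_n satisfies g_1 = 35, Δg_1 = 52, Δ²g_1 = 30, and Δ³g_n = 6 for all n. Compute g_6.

655

Build the table forward from the leading diagonal:
Third differences: 6, 6, 6, 6, 6, 6
Second differences: 30, 36, 42, 48, 54, 60
First differences: 52, 82, 118, 160, 208, 262
g: 35, 87, 169, 287, 447, 655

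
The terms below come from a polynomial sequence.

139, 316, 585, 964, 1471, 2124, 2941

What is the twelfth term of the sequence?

10116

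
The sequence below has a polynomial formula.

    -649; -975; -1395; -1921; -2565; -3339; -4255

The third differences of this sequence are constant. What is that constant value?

Δ: -326, -420, -526, -644, -774, -916
Δ²: -94, -106, -118, -130, -142
Δ³: -12, -12, -12, -12

-12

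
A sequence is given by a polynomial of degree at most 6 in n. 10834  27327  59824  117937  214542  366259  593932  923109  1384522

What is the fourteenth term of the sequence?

7174107

First differences: 16493 , 32497 , 58113 , 96605 , 151717 , 227673 , 329177 , 461413
Second differences: 16004 , 25616 , 38492 , 55112 , 75956 , 101504 , 132236
Third differences: 9612 , 12876 , 16620 , 20844 , 25548 , 30732
Fourth differences: 3264 , 3744 , 4224 , 4704 , 5184
Fifth differences: 480 , 480 , 480 , 480
Fifth differences constant at 480.
5184 + 480 = 5664;  30732 + 5664 = 36396;  132236 + 36396 = 168632;  461413 + 168632 = 630045;  1384522 + 630045 = 2014567
5664 + 480 = 6144;  36396 + 6144 = 42540;  168632 + 42540 = 211172;  630045 + 211172 = 841217;  2014567 + 841217 = 2855784
6144 + 480 = 6624;  42540 + 6624 = 49164;  211172 + 49164 = 260336;  841217 + 260336 = 1101553;  2855784 + 1101553 = 3957337
6624 + 480 = 7104;  49164 + 7104 = 56268;  260336 + 56268 = 316604;  1101553 + 316604 = 1418157;  3957337 + 1418157 = 5375494
7104 + 480 = 7584;  56268 + 7584 = 63852;  316604 + 63852 = 380456;  1418157 + 380456 = 1798613;  5375494 + 1798613 = 7174107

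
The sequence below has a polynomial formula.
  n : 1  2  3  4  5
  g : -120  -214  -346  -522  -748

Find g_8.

-1786

D1: -94, -132, -176, -226
D2: -38, -44, -50
D3: -6, -6
Third differences constant at -6.
-50 − 6 = -56;  -226 − 56 = -282;  -748 − 282 = -1030
-56 − 6 = -62;  -282 − 62 = -344;  -1030 − 344 = -1374
-62 − 6 = -68;  -344 − 68 = -412;  -1374 − 412 = -1786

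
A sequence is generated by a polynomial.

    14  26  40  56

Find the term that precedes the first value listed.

First differences: 12, 14, 16
Second differences: 2, 2
The second differences are constant at 2.
Work back: 12 − 2 = 10;  14 − 10 = 4

4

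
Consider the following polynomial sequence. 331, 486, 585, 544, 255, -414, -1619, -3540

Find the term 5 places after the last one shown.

Δ: 155, 99, -41, -289, -669, -1205, -1921
Δ²: -56, -140, -248, -380, -536, -716
Δ³: -84, -108, -132, -156, -180
Δ⁴: -24, -24, -24, -24
The fourth differences are constant (-24).
-180 − 24 = -204;  -716 − 204 = -920;  -1921 − 920 = -2841;  -3540 − 2841 = -6381
-204 − 24 = -228;  -920 − 228 = -1148;  -2841 − 1148 = -3989;  -6381 − 3989 = -10370
-228 − 24 = -252;  -1148 − 252 = -1400;  -3989 − 1400 = -5389;  -10370 − 5389 = -15759
-252 − 24 = -276;  -1400 − 276 = -1676;  -5389 − 1676 = -7065;  -15759 − 7065 = -22824
-276 − 24 = -300;  -1676 − 300 = -1976;  -7065 − 1976 = -9041;  -22824 − 9041 = -31865

-31865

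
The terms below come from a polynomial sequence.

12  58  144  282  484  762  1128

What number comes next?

First differences: 46  86  138  202  278  366
Second differences: 40  52  64  76  88
Third differences: 12  12  12  12
Constant third difference = 12, so extend:
88 + 12 = 100;  366 + 100 = 466;  1128 + 466 = 1594

1594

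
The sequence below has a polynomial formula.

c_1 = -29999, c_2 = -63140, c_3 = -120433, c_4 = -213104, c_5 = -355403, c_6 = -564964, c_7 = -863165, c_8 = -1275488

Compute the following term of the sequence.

-1831879

D1: -33141 , -57293 , -92671 , -142299 , -209561 , -298201 , -412323
D2: -24152 , -35378 , -49628 , -67262 , -88640 , -114122
D3: -11226 , -14250 , -17634 , -21378 , -25482
D4: -3024 , -3384 , -3744 , -4104
D5: -360 , -360 , -360
Constant fifth difference = -360, so extend:
-4104 − 360 = -4464;  -25482 − 4464 = -29946;  -114122 − 29946 = -144068;  -412323 − 144068 = -556391;  -1275488 − 556391 = -1831879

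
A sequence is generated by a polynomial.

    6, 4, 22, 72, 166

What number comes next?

316

D1: -2  18  50  94
D2: 20  32  44
D3: 12  12
Third differences constant at 12.
44 + 12 = 56;  94 + 56 = 150;  166 + 150 = 316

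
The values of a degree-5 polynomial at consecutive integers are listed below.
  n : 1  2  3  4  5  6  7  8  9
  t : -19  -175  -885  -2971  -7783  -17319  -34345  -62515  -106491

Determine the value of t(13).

Δ: -156  -710  -2086  -4812  -9536  -17026  -28170  -43976
Δ²: -554  -1376  -2726  -4724  -7490  -11144  -15806
Δ³: -822  -1350  -1998  -2766  -3654  -4662
Δ⁴: -528  -648  -768  -888  -1008
Δ⁵: -120  -120  -120  -120
Fifth differences constant at -120.
-1008 − 120 = -1128;  -4662 − 1128 = -5790;  -15806 − 5790 = -21596;  -43976 − 21596 = -65572;  -106491 − 65572 = -172063
-1128 − 120 = -1248;  -5790 − 1248 = -7038;  -21596 − 7038 = -28634;  -65572 − 28634 = -94206;  -172063 − 94206 = -266269
-1248 − 120 = -1368;  -7038 − 1368 = -8406;  -28634 − 8406 = -37040;  -94206 − 37040 = -131246;  -266269 − 131246 = -397515
-1368 − 120 = -1488;  -8406 − 1488 = -9894;  -37040 − 9894 = -46934;  -131246 − 46934 = -178180;  -397515 − 178180 = -575695

-575695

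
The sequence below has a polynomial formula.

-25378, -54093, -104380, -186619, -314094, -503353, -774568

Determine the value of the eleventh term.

-3229428

First differences: -28715, -50287, -82239, -127475, -189259, -271215
Second differences: -21572, -31952, -45236, -61784, -81956
Third differences: -10380, -13284, -16548, -20172
Fourth differences: -2904, -3264, -3624
Fifth differences: -360, -360
Constant fifth difference = -360, so extend:
-3624 − 360 = -3984;  -20172 − 3984 = -24156;  -81956 − 24156 = -106112;  -271215 − 106112 = -377327;  -774568 − 377327 = -1151895
-3984 − 360 = -4344;  -24156 − 4344 = -28500;  -106112 − 28500 = -134612;  -377327 − 134612 = -511939;  -1151895 − 511939 = -1663834
-4344 − 360 = -4704;  -28500 − 4704 = -33204;  -134612 − 33204 = -167816;  -511939 − 167816 = -679755;  -1663834 − 679755 = -2343589
-4704 − 360 = -5064;  -33204 − 5064 = -38268;  -167816 − 38268 = -206084;  -679755 − 206084 = -885839;  -2343589 − 885839 = -3229428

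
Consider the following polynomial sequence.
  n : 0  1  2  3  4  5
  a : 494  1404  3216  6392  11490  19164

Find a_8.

65622

Δ: 910 , 1812 , 3176 , 5098 , 7674
Δ²: 902 , 1364 , 1922 , 2576
Δ³: 462 , 558 , 654
Δ⁴: 96 , 96
The fourth differences are constant (96).
654 + 96 = 750;  2576 + 750 = 3326;  7674 + 3326 = 11000;  19164 + 11000 = 30164
750 + 96 = 846;  3326 + 846 = 4172;  11000 + 4172 = 15172;  30164 + 15172 = 45336
846 + 96 = 942;  4172 + 942 = 5114;  15172 + 5114 = 20286;  45336 + 20286 = 65622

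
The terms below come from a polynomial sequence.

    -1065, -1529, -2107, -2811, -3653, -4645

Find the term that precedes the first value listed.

-464  -578  -704  -842  -992
-114  -126  -138  -150
-12  -12  -12
The third differences are constant at -12.
Work back: -114 + 12 = -102;  -464 + 102 = -362;  -1065 + 362 = -703

-703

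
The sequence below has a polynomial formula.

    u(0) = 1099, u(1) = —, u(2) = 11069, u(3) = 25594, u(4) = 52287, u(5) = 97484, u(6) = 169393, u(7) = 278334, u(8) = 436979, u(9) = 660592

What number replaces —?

Using the last 8 terms:
Δ: 14525  26693  45197  71909  108941  158645  223613
Δ²: 12168  18504  26712  37032  49704  64968
Δ³: 6336  8208  10320  12672  15264
Δ⁴: 1872  2112  2352  2592
Δ⁵: 240  240  240
Constant fifth difference = 240.
Extend backward: 1872 − 240 = 1632;  6336 − 1632 = 4704;  12168 − 4704 = 7464;  14525 − 7464 = 7061;  11069 − 7061 = 4008

4008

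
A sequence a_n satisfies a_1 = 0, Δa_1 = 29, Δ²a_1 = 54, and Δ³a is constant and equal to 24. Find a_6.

925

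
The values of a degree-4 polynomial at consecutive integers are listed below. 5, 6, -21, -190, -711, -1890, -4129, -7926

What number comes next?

-13875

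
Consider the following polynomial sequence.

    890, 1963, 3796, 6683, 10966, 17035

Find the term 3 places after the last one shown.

50578

D1: 1073, 1833, 2887, 4283, 6069
D2: 760, 1054, 1396, 1786
D3: 294, 342, 390
D4: 48, 48
Constant fourth difference = 48, so extend:
390 + 48 = 438;  1786 + 438 = 2224;  6069 + 2224 = 8293;  17035 + 8293 = 25328
438 + 48 = 486;  2224 + 486 = 2710;  8293 + 2710 = 11003;  25328 + 11003 = 36331
486 + 48 = 534;  2710 + 534 = 3244;  11003 + 3244 = 14247;  36331 + 14247 = 50578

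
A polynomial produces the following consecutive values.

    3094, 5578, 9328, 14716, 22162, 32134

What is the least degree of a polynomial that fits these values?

4

First differences: 2484, 3750, 5388, 7446, 9972
Second differences: 1266, 1638, 2058, 2526
Third differences: 372, 420, 468
Fourth differences: 48, 48
The fourth differences are constant, so the polynomial has degree 4.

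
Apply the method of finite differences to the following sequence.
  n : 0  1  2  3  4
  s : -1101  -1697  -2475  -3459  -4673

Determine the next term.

D1: -596, -778, -984, -1214
D2: -182, -206, -230
D3: -24, -24
Third differences constant at -24.
-230 − 24 = -254;  -1214 − 254 = -1468;  -4673 − 1468 = -6141

-6141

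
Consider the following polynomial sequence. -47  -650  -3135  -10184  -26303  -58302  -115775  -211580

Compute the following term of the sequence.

-603 , -2485 , -7049 , -16119 , -31999 , -57473 , -95805
-1882 , -4564 , -9070 , -15880 , -25474 , -38332
-2682 , -4506 , -6810 , -9594 , -12858
-1824 , -2304 , -2784 , -3264
-480 , -480 , -480
Constant fifth difference = -480, so extend:
-3264 − 480 = -3744;  -12858 − 3744 = -16602;  -38332 − 16602 = -54934;  -95805 − 54934 = -150739;  -211580 − 150739 = -362319

-362319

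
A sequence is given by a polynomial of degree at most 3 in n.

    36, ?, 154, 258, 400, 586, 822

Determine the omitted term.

Using the last 5 terms:
First differences: 104, 142, 186, 236
Second differences: 38, 44, 50
Third differences: 6, 6
Constant third difference = 6.
Extend backward: 38 − 6 = 32;  104 − 32 = 72;  154 − 72 = 82

82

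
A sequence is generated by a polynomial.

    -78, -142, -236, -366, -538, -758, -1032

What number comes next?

-1366

First differences: -64 , -94 , -130 , -172 , -220 , -274
Second differences: -30 , -36 , -42 , -48 , -54
Third differences: -6 , -6 , -6 , -6
Third differences constant at -6.
-54 − 6 = -60;  -274 − 60 = -334;  -1032 − 334 = -1366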